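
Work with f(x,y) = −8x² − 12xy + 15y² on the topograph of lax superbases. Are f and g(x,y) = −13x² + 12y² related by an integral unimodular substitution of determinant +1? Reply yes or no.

D₁ = 624, D₂ = 624
river cycle of f (length 4): (15, 12, -8), (-8, 20, 7), (7, 22, -5), (-5, 18, 15)
river cycle of g (length 2): (12, 24, -1), (-1, 24, 12)
cycles differ ⇒ inequivalent

no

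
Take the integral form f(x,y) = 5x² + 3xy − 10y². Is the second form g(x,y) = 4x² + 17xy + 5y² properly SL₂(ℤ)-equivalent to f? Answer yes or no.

D₁ = 209, D₂ = 209
river cycle of f (length 12): (5, 13, -2), (-2, 11, 11), (11, 11, -2), (-2, 13, 5), (5, 7, -8), (-8, 9, 4), (4, 7, -10), (-10, 13, 1), (1, 13, -10), (-10, 7, 4), … (2 more)
river cycle of g (length 12): (5, 13, -2), (-2, 11, 11), (11, 11, -2), (-2, 13, 5), (5, 7, -8), (-8, 9, 4), (4, 7, -10), (-10, 13, 1), (1, 13, -10), (-10, 7, 4), … (2 more)
cycles coincide ⇒ equivalent

yes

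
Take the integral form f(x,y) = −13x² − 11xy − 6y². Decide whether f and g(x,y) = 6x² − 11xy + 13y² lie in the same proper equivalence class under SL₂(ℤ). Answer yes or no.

D₁ = -191, D₂ = -191
f is negative-definite; reduce −f:
−f: flip: (13,11,6)→(6,-11,13)
−f: translate: b→1 (≡-11 mod 12), so (6,-11,13)→(6,1,8)
−f: reduced (well bottom): (6,1,8) with a≤c, −a<b≤a
flip sign back: reduced form of f is (-6,-1,-8)
g: translate: b→1 (≡-11 mod 12), so (6,-11,13)→(6,1,8)
g: reduced (well bottom): (6,1,8) with a≤c, −a<b≤a
reduced forms (-6, -1, -8) vs (6, 1, 8) ⇒ inequivalent

no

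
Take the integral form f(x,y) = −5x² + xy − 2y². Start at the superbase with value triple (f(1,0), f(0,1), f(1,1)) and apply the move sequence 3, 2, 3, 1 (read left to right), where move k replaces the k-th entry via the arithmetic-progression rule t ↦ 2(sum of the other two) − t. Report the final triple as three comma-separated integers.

start (-5,-2,-6) = (f(1,0),f(0,1),f(1,1))
replace slot 3: 2·((-5)+(-2)) − (-6) = -8 → (-5,-2,-8)
replace slot 2: 2·((-5)+(-8)) − (-2) = -24 → (-5,-24,-8)
replace slot 3: 2·((-5)+(-24)) − (-8) = -50 → (-5,-24,-50)
replace slot 1: 2·((-24)+(-50)) − (-5) = -143 → (-143,-24,-50)

-143,-24,-50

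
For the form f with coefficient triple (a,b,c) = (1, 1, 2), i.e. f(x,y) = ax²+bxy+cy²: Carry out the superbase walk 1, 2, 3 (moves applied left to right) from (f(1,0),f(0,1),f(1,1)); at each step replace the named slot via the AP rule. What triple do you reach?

start (1,2,4) = (f(1,0),f(0,1),f(1,1))
replace slot 1: 2·(2+4) − 1 = 11 → (11,2,4)
replace slot 2: 2·(11+4) − 2 = 28 → (11,28,4)
replace slot 3: 2·(11+28) − 4 = 74 → (11,28,74)

11,28,74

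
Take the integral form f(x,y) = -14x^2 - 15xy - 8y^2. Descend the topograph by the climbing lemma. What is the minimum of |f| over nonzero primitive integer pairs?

translate: b→-13 (≡15 mod 28), so (14,15,8)→(14,-13,7)
flip: (14,-13,7)→(7,13,14)
translate: b→-1 (≡13 mod 14), so (7,13,14)→(7,-1,8)
reduced (well bottom): (7,-1,8) with a≤c, −a<b≤a
well minimum |f| = |-7| = 7 (negative-definite)

7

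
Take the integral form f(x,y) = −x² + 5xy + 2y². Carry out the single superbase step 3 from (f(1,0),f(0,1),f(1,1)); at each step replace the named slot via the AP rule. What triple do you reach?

start (-1,2,6) = (f(1,0),f(0,1),f(1,1))
replace slot 3: 2·((-1)+2) − 6 = -4 → (-1,2,-4)

-1,2,-4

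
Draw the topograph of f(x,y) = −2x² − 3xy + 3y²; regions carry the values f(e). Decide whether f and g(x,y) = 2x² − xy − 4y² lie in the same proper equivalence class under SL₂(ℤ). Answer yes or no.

D₁ = 33, D₂ = 33
river cycle of f (length 4): (3, 3, -2), (-2, 5, 1), (1, 5, -2), (-2, 3, 3)
river cycle of g (length 4): (2, 3, -3), (-3, 3, 2), (2, 5, -1), (-1, 5, 2)
cycles differ ⇒ inequivalent

no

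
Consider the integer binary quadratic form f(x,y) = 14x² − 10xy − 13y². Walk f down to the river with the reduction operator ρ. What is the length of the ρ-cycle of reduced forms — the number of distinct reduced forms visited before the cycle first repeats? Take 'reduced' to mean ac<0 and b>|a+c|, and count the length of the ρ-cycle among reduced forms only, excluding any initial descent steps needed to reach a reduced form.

D = 828, ⌊√D⌋ = 28
descent: ρ → (-13,10,14)  [lands on river]
river: ρ → (14,18,-9)
river: ρ → (-9,18,14)
river: ρ → (14,10,-13)
river: ρ → (-13,16,11)
river: ρ → (11,28,-1)
river: ρ → (-1,28,11)
river: ρ → (11,16,-13)
ρ-cycle length = 8 (tail of 1 descent step not counted)

8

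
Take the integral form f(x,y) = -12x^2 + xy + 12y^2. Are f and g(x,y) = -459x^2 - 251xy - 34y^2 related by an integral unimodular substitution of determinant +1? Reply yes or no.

D₁ = 577, D₂ = 577
river cycle of f (length 6): (12, 23, -1), (-1, 23, 12), (12, 1, -12), (-12, 23, 1), (1, 23, -12), (-12, 1, 12)
river cycle of g (length 6): (1, 23, -12), (-12, 1, 12), (12, 23, -1), (-1, 23, 12), (12, 1, -12), (-12, 23, 1)
cycles coincide ⇒ equivalent

yes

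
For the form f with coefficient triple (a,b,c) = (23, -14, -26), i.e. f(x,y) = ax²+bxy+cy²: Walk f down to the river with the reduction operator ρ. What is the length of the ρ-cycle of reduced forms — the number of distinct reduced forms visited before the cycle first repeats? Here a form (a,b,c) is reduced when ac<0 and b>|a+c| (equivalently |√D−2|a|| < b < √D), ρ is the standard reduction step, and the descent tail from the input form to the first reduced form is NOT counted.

D = 2588, ⌊√D⌋ = 50
descent: ρ → (-26,14,23)  [lands on river]
river: ρ → (23,32,-17)
river: ρ → (-17,36,19)
river: ρ → (19,40,-13)
river: ρ → (-13,38,22)
river: ρ → (22,50,-1)
river: ρ → (-1,50,22)
river: ρ → (22,38,-13)
river: ρ → (-13,40,19)
river: ρ → (19,36,-17)
river: ρ → (-17,32,23)
river: ρ → (23,14,-26)
river: ρ → (-26,38,11)
river: ρ → (11,50,-2)
river: ρ → (-2,50,11)
river: ρ → (11,38,-26)
ρ-cycle length = 16 (tail of 1 descent step not counted)

16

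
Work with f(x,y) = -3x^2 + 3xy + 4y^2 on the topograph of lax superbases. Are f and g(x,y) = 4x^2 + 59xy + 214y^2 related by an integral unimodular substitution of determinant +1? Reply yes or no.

D₁ = 57, D₂ = 57
river cycle of f (length 6): (4, 5, -2), (-2, 7, 1), (1, 7, -2), (-2, 5, 4), (4, 3, -3), (-3, 3, 4)
river cycle of g (length 6): (4, 3, -3), (-3, 3, 4), (4, 5, -2), (-2, 7, 1), (1, 7, -2), (-2, 5, 4)
cycles coincide ⇒ equivalent

yes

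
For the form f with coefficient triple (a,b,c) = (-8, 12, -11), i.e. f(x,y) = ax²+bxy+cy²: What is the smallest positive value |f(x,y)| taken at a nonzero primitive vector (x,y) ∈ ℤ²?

translate: b→4 (≡-12 mod 16), so (8,-12,11)→(8,4,7)
flip: (8,4,7)→(7,-4,8)
reduced (well bottom): (7,-4,8) with a≤c, −a<b≤a
well minimum |f| = |-7| = 7 (negative-definite)

7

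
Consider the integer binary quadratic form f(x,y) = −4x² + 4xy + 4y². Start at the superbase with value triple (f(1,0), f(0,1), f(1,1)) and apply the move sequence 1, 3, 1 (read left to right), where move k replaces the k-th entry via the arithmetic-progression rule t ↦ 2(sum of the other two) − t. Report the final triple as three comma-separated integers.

start (-4,4,4) = (f(1,0),f(0,1),f(1,1))
replace slot 1: 2·(4+4) − (-4) = 20 → (20,4,4)
replace slot 3: 2·(20+4) − 4 = 44 → (20,4,44)
replace slot 1: 2·(4+44) − 20 = 76 → (76,4,44)

76,4,44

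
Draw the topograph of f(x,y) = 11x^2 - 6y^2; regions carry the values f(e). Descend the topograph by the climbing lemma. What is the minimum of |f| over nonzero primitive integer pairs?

descent: ρ → (-6,12,5)  [lands on river]
river: ρ → (5,8,-10)
river: ρ → (-10,12,3)
river: ρ → (3,12,-10)
river: ρ → (-10,8,5)
river: ρ → (5,12,-6)
closes: descent 1, river 6
min |a| on river = 3

3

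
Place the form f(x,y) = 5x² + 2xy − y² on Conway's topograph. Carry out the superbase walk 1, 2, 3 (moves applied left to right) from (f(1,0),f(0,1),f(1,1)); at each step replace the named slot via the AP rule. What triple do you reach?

start (5,-1,6) = (f(1,0),f(0,1),f(1,1))
replace slot 1: 2·((-1)+6) − 5 = 5 → (5,-1,6)
replace slot 2: 2·(5+6) − (-1) = 23 → (5,23,6)
replace slot 3: 2·(5+23) − 6 = 50 → (5,23,50)

5,23,50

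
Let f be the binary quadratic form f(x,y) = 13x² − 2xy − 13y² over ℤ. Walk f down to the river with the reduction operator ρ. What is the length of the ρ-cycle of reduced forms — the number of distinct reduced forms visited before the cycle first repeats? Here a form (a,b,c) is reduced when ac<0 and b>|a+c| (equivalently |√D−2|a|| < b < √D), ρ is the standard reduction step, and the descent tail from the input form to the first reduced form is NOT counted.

D = 680, ⌊√D⌋ = 26
descent: ρ → (-13,2,13)  [lands on river]
river: ρ → (13,24,-2)
river: ρ → (-2,24,13)
river: ρ → (13,2,-13)
river: ρ → (-13,24,2)
river: ρ → (2,24,-13)
ρ-cycle length = 6 (tail of 1 descent step not counted)

6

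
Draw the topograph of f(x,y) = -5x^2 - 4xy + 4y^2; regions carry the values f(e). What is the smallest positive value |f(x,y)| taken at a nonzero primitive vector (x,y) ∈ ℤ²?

descent: ρ → (4,4,-5)  [lands on river]
river: ρ → (-5,6,3)
river: ρ → (3,6,-5)
river: ρ → (-5,4,4)
closes: descent 1, river 4
min |a| on river = 3

3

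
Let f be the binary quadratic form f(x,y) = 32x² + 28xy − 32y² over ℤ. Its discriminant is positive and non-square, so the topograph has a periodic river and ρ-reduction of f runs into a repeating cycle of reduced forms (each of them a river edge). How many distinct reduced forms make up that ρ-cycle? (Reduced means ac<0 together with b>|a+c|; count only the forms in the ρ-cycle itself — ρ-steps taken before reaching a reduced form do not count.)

D = 4880, ⌊√D⌋ = 69
river: ρ → (-32,36,28)
river: ρ → (28,20,-40)
river: ρ → (-40,60,8)
river: ρ → (8,68,-8)
river: ρ → (-8,60,40)
river: ρ → (40,20,-28)
river: ρ → (-28,36,32)
river: ρ → (32,28,-32)
ρ-cycle length = 8 (tail of 0 descent steps not counted)

8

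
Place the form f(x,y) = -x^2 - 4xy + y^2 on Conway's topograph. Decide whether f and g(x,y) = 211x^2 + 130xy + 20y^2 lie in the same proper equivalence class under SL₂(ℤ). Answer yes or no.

D₁ = 20, D₂ = 20
river cycle of f (length 2): (1, 4, -1), (-1, 4, 1)
river cycle of g (length 2): (1, 4, -1), (-1, 4, 1)
cycles coincide ⇒ equivalent

yes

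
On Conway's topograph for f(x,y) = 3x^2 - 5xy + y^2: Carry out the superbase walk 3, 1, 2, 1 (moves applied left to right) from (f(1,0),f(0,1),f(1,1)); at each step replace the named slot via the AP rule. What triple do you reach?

start (3,1,-1) = (f(1,0),f(0,1),f(1,1))
replace slot 3: 2·(3+1) − (-1) = 9 → (3,1,9)
replace slot 1: 2·(1+9) − 3 = 17 → (17,1,9)
replace slot 2: 2·(17+9) − 1 = 51 → (17,51,9)
replace slot 1: 2·(51+9) − 17 = 103 → (103,51,9)

103,51,9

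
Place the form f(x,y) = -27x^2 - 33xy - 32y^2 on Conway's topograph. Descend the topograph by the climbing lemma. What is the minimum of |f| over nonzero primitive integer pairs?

translate: b→-21 (≡33 mod 54), so (27,33,32)→(27,-21,26)
flip: (27,-21,26)→(26,21,27)
reduced (well bottom): (26,21,27) with a≤c, −a<b≤a
well minimum |f| = |-26| = 26 (negative-definite)

26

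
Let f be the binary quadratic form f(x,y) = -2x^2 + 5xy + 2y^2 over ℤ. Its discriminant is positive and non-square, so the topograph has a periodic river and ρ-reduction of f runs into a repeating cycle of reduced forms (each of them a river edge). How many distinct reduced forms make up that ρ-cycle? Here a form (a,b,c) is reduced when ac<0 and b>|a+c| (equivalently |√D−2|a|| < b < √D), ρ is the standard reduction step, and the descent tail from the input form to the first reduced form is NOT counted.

D = 41, ⌊√D⌋ = 6
river: ρ → (2,3,-4)
river: ρ → (-4,5,1)
river: ρ → (1,5,-4)
river: ρ → (-4,3,2)
river: ρ → (2,5,-2)
river: ρ → (-2,3,4)
river: ρ → (4,5,-1)
river: ρ → (-1,5,4)
river: ρ → (4,3,-2)
river: ρ → (-2,5,2)
ρ-cycle length = 10 (tail of 0 descent steps not counted)

10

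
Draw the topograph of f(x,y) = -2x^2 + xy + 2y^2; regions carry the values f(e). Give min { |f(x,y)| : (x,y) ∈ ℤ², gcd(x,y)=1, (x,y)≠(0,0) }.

river: ρ → (2,3,-1)
river: ρ → (-1,3,2)
river: ρ → (2,1,-2)
river: ρ → (-2,3,1)
river: ρ → (1,3,-2)
river: ρ → (-2,1,2)
closes: descent 0, river 6
min |a| on river = 1

1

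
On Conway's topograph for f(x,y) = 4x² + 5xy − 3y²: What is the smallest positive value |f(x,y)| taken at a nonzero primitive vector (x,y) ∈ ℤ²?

river: ρ → (-3,7,2)
river: ρ → (2,5,-6)
river: ρ → (-6,7,1)
river: ρ → (1,7,-6)
river: ρ → (-6,5,2)
river: ρ → (2,7,-3)
river: ρ → (-3,5,4)
river: ρ → (4,3,-4)
river: ρ → (-4,5,3)
river: ρ → (3,7,-2)
river: ρ → (-2,5,6)
river: ρ → (6,7,-1)
river: ρ → (-1,7,6)
river: ρ → (6,5,-2)
river: ρ → (-2,7,3)
river: ρ → (3,5,-4)
river: ρ → (-4,3,4)
river: ρ → (4,5,-3)
closes: descent 0, river 18
min |a| on river = 1

1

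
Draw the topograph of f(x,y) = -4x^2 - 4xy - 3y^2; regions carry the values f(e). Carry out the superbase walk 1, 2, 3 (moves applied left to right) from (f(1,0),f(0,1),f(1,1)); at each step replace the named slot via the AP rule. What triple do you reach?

start (-4,-3,-11) = (f(1,0),f(0,1),f(1,1))
replace slot 1: 2·((-3)+(-11)) − (-4) = -24 → (-24,-3,-11)
replace slot 2: 2·((-24)+(-11)) − (-3) = -67 → (-24,-67,-11)
replace slot 3: 2·((-24)+(-67)) − (-11) = -171 → (-24,-67,-171)

-24,-67,-171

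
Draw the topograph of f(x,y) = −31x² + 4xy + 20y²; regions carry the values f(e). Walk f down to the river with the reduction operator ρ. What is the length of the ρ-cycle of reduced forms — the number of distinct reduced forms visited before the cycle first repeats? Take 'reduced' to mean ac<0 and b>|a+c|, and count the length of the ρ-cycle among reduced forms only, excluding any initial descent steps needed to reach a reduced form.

D = 2496, ⌊√D⌋ = 49
descent: ρ → (20,36,-15)  [lands on river]
river: ρ → (-15,24,32)
river: ρ → (32,40,-7)
river: ρ → (-7,44,20)
ρ-cycle length = 4 (tail of 1 descent step not counted)

4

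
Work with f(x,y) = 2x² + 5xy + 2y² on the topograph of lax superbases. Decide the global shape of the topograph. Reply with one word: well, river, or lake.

D = b²−4ac = 5² − 4·2·2 = 9
D = 3² is a perfect square ⇒ form factors over ℤ ⇒ lakes

lake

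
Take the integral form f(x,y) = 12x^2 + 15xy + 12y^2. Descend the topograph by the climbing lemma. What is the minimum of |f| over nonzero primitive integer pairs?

translate: b→-9 (≡15 mod 24), so (12,15,12)→(12,-9,9)
flip: (12,-9,9)→(9,9,12)
reduced (well bottom): (9,9,12) with a≤c, −a<b≤a
well minimum = a = 9

9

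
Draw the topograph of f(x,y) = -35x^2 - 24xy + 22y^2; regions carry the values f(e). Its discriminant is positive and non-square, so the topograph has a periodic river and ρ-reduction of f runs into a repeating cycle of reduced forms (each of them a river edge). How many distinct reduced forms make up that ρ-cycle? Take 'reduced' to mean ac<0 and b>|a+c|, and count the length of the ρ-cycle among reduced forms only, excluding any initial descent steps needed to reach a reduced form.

D = 3656, ⌊√D⌋ = 60
descent: ρ → (22,24,-35)  [lands on river]
river: ρ → (-35,46,11)
river: ρ → (11,42,-43)
river: ρ → (-43,44,10)
river: ρ → (10,56,-13)
river: ρ → (-13,48,26)
river: ρ → (26,56,-5)
river: ρ → (-5,54,37)
river: ρ → (37,20,-22)
river: ρ → (-22,24,35)
river: ρ → (35,46,-11)
river: ρ → (-11,42,43)
river: ρ → (43,44,-10)
river: ρ → (-10,56,13)
river: ρ → (13,48,-26)
river: ρ → (-26,56,5)
river: ρ → (5,54,-37)
river: ρ → (-37,20,22)
ρ-cycle length = 18 (tail of 1 descent step not counted)

18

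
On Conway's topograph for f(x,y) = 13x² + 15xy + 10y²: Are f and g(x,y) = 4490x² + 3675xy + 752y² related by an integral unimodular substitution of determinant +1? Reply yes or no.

D₁ = -295, D₂ = -295
f: translate: b→-11 (≡15 mod 26), so (13,15,10)→(13,-11,8)
f: flip: (13,-11,8)→(8,11,13)
f: translate: b→-5 (≡11 mod 16), so (8,11,13)→(8,-5,10)
f: reduced (well bottom): (8,-5,10) with a≤c, −a<b≤a
g: flip: (4490,3675,752)→(752,-3675,4490)
g: translate: b→-667 (≡-3675 mod 1504), so (752,-3675,4490)→(752,-667,148)
g: flip: (752,-667,148)→(148,667,752)
g: translate: b→75 (≡667 mod 296), so (148,667,752)→(148,75,10)
g: flip: (148,75,10)→(10,-75,148)
g: translate: b→5 (≡-75 mod 20), so (10,-75,148)→(10,5,8)
g: flip: (10,5,8)→(8,-5,10)
g: reduced (well bottom): (8,-5,10) with a≤c, −a<b≤a
reduced forms (8, -5, 10) vs (8, -5, 10) ⇒ equivalent

yes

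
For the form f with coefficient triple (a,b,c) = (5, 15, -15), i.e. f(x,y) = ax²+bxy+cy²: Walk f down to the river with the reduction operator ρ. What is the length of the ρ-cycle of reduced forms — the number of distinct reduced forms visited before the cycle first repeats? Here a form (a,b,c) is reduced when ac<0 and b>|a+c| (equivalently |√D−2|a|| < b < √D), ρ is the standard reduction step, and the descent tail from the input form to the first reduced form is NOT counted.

D = 525, ⌊√D⌋ = 22
river: ρ → (-15,15,5)
river: ρ → (5,15,-15)
ρ-cycle length = 2 (tail of 0 descent steps not counted)

2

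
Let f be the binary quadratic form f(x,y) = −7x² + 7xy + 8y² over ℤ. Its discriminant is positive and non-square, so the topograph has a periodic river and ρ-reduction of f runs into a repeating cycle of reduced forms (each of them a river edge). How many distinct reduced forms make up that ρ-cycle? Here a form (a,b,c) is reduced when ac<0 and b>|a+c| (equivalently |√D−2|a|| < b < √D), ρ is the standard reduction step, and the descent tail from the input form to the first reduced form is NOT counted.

D = 273, ⌊√D⌋ = 16
river: ρ → (8,9,-6)
river: ρ → (-6,15,2)
river: ρ → (2,13,-13)
river: ρ → (-13,13,2)
river: ρ → (2,15,-6)
river: ρ → (-6,9,8)
river: ρ → (8,7,-7)
river: ρ → (-7,7,8)
ρ-cycle length = 8 (tail of 0 descent steps not counted)

8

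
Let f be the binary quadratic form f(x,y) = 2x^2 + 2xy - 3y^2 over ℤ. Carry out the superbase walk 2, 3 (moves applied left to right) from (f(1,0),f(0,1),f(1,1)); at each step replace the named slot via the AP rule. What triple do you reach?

start (2,-3,1) = (f(1,0),f(0,1),f(1,1))
replace slot 2: 2·(2+1) − (-3) = 9 → (2,9,1)
replace slot 3: 2·(2+9) − 1 = 21 → (2,9,21)

2,9,21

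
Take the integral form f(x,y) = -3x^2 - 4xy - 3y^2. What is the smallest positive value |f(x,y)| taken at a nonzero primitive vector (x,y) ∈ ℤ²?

translate: b→-2 (≡4 mod 6), so (3,4,3)→(3,-2,2)
flip: (3,-2,2)→(2,2,3)
reduced (well bottom): (2,2,3) with a≤c, −a<b≤a
well minimum |f| = |-2| = 2 (negative-definite)

2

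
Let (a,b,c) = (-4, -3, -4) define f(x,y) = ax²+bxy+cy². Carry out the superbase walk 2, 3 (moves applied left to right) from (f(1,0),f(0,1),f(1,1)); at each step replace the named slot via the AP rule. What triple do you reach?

start (-4,-4,-11) = (f(1,0),f(0,1),f(1,1))
replace slot 2: 2·((-4)+(-11)) − (-4) = -26 → (-4,-26,-11)
replace slot 3: 2·((-4)+(-26)) − (-11) = -49 → (-4,-26,-49)

-4,-26,-49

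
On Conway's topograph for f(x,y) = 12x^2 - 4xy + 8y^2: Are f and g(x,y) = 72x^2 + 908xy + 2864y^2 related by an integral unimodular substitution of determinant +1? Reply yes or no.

D₁ = -368, D₂ = -368
f: flip: (12,-4,8)→(8,4,12)
f: reduced (well bottom): (8,4,12) with a≤c, −a<b≤a
g: translate: b→44 (≡908 mod 144), so (72,908,2864)→(72,44,8)
g: flip: (72,44,8)→(8,-44,72)
g: translate: b→4 (≡-44 mod 16), so (8,-44,72)→(8,4,12)
g: reduced (well bottom): (8,4,12) with a≤c, −a<b≤a
reduced forms (8, 4, 12) vs (8, 4, 12) ⇒ equivalent

yes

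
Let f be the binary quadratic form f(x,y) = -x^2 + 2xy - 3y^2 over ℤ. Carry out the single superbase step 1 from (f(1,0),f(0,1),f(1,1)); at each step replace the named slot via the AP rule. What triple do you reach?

start (-1,-3,-2) = (f(1,0),f(0,1),f(1,1))
replace slot 1: 2·((-3)+(-2)) − (-1) = -9 → (-9,-3,-2)

-9,-3,-2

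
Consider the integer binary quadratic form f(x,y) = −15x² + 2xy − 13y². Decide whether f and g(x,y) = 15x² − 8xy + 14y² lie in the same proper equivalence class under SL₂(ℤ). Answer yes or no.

D₁ = -776, D₂ = -776
f is negative-definite; reduce −f:
−f: flip: (15,-2,13)→(13,2,15)
−f: reduced (well bottom): (13,2,15) with a≤c, −a<b≤a
flip sign back: reduced form of f is (-13,-2,-15)
g: flip: (15,-8,14)→(14,8,15)
g: reduced (well bottom): (14,8,15) with a≤c, −a<b≤a
reduced forms (-13, -2, -15) vs (14, 8, 15) ⇒ inequivalent

no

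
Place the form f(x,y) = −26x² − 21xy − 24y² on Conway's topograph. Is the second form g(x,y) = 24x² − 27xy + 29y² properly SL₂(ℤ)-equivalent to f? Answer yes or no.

D₁ = -2055, D₂ = -2055
f is negative-definite; reduce −f:
−f: flip: (26,21,24)→(24,-21,26)
−f: reduced (well bottom): (24,-21,26) with a≤c, −a<b≤a
flip sign back: reduced form of f is (-24,21,-26)
g: translate: b→21 (≡-27 mod 48), so (24,-27,29)→(24,21,26)
g: reduced (well bottom): (24,21,26) with a≤c, −a<b≤a
reduced forms (-24, 21, -26) vs (24, 21, 26) ⇒ inequivalent

no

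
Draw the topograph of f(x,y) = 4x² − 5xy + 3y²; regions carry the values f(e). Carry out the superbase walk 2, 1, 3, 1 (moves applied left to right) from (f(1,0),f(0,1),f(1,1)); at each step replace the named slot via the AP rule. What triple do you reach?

start (4,3,2) = (f(1,0),f(0,1),f(1,1))
replace slot 2: 2·(4+2) − 3 = 9 → (4,9,2)
replace slot 1: 2·(9+2) − 4 = 18 → (18,9,2)
replace slot 3: 2·(18+9) − 2 = 52 → (18,9,52)
replace slot 1: 2·(9+52) − 18 = 104 → (104,9,52)

104,9,52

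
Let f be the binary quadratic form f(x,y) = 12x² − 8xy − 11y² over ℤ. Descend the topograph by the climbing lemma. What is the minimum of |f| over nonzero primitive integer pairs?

descent: ρ → (-11,8,12)  [lands on river]
river: ρ → (12,16,-7)
river: ρ → (-7,12,16)
river: ρ → (16,20,-3)
river: ρ → (-3,22,9)
river: ρ → (9,14,-11)
closes: descent 1, river 6
min |a| on river = 3

3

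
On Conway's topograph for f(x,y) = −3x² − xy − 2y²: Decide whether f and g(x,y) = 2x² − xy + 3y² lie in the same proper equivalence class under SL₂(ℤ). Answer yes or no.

D₁ = -23, D₂ = -23
f is negative-definite; reduce −f:
−f: flip: (3,1,2)→(2,-1,3)
−f: reduced (well bottom): (2,-1,3) with a≤c, −a<b≤a
flip sign back: reduced form of f is (-2,1,-3)
g: reduced (well bottom): (2,-1,3) with a≤c, −a<b≤a
reduced forms (-2, 1, -3) vs (2, -1, 3) ⇒ inequivalent

no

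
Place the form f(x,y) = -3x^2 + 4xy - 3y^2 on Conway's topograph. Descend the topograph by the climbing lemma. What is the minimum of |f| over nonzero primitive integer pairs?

translate: b→2 (≡-4 mod 6), so (3,-4,3)→(3,2,2)
flip: (3,2,2)→(2,-2,3)
translate: b→2 (≡-2 mod 4), so (2,-2,3)→(2,2,3)
reduced (well bottom): (2,2,3) with a≤c, −a<b≤a
well minimum |f| = |-2| = 2 (negative-definite)

2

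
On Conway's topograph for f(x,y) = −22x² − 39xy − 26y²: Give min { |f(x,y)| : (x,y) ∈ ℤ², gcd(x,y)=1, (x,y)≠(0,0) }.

translate: b→-5 (≡39 mod 44), so (22,39,26)→(22,-5,9)
flip: (22,-5,9)→(9,5,22)
reduced (well bottom): (9,5,22) with a≤c, −a<b≤a
well minimum |f| = |-9| = 9 (negative-definite)

9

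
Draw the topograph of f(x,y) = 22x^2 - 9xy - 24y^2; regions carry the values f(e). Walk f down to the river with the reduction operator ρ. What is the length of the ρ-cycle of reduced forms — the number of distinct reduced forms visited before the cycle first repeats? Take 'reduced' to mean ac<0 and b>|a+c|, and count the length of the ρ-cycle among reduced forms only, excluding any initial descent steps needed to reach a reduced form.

D = 2193, ⌊√D⌋ = 46
descent: ρ → (-24,9,22)  [lands on river]
river: ρ → (22,35,-11)
river: ρ → (-11,31,28)
river: ρ → (28,25,-14)
river: ρ → (-14,31,22)
river: ρ → (22,13,-23)
river: ρ → (-23,33,12)
river: ρ → (12,39,-14)
river: ρ → (-14,45,3)
river: ρ → (3,45,-14)
river: ρ → (-14,39,12)
river: ρ → (12,33,-23)
river: ρ → (-23,13,22)
river: ρ → (22,31,-14)
river: ρ → (-14,25,28)
river: ρ → (28,31,-11)
river: ρ → (-11,35,22)
river: ρ → (22,9,-24)
river: ρ → (-24,39,7)
river: ρ → (7,45,-6)
river: ρ → (-6,39,28)
river: ρ → (28,17,-17)
river: ρ → (-17,17,28)
river: ρ → (28,39,-6)
river: ρ → (-6,45,7)
river: ρ → (7,39,-24)
ρ-cycle length = 26 (tail of 1 descent step not counted)

26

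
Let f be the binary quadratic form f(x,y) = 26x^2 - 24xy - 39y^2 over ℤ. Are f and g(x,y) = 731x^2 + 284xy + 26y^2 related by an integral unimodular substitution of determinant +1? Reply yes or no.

D₁ = 4632, D₂ = 4632
river cycle of f (length 10): (-39, 24, 26), (26, 28, -37), (-37, 46, 17), (17, 56, -22), (-22, 32, 41), (41, 50, -13), (-13, 54, 33), (33, 12, -34), (-34, 56, 11), (11, 54, -39)
river cycle of g (length 10): (26, 28, -37), (-37, 46, 17), (17, 56, -22), (-22, 32, 41), (41, 50, -13), (-13, 54, 33), (33, 12, -34), (-34, 56, 11), (11, 54, -39), (-39, 24, 26)
cycles coincide ⇒ equivalent

yes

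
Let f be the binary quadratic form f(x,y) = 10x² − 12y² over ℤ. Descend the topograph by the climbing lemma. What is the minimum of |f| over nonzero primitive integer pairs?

descent: ρ → (-12,0,10)
descent: ρ → (10,20,-2)  [lands on river]
river: ρ → (-2,20,10)
closes: descent 2, river 2
min |a| on river = 2

2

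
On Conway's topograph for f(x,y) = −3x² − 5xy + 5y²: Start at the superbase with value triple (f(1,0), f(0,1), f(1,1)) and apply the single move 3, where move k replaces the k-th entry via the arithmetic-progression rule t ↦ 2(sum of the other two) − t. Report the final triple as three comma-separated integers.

start (-3,5,-3) = (f(1,0),f(0,1),f(1,1))
replace slot 3: 2·((-3)+5) − (-3) = 7 → (-3,5,7)

-3,5,7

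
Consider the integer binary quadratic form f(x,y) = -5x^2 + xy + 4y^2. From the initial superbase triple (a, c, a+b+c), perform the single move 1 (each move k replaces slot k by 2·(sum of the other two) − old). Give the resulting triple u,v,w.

start (-5,4,0) = (f(1,0),f(0,1),f(1,1))
replace slot 1: 2·(4+0) − (-5) = 13 → (13,4,0)

13,4,0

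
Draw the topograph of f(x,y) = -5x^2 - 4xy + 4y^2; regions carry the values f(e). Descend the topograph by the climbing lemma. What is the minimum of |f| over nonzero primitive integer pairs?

descent: ρ → (4,4,-5)  [lands on river]
river: ρ → (-5,6,3)
river: ρ → (3,6,-5)
river: ρ → (-5,4,4)
closes: descent 1, river 4
min |a| on river = 3

3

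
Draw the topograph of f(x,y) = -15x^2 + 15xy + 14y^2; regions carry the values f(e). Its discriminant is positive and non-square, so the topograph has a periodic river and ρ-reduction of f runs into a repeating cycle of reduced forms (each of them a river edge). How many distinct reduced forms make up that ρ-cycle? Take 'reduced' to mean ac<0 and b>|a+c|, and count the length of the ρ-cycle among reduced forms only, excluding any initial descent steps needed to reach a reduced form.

D = 1065, ⌊√D⌋ = 32
river: ρ → (14,13,-16)
river: ρ → (-16,19,11)
river: ρ → (11,25,-10)
river: ρ → (-10,15,21)
river: ρ → (21,27,-4)
river: ρ → (-4,29,14)
river: ρ → (14,27,-6)
river: ρ → (-6,21,26)
river: ρ → (26,31,-1)
river: ρ → (-1,31,26)
river: ρ → (26,21,-6)
river: ρ → (-6,27,14)
river: ρ → (14,29,-4)
river: ρ → (-4,27,21)
river: ρ → (21,15,-10)
river: ρ → (-10,25,11)
river: ρ → (11,19,-16)
river: ρ → (-16,13,14)
river: ρ → (14,15,-15)
river: ρ → (-15,15,14)
ρ-cycle length = 20 (tail of 0 descent steps not counted)

20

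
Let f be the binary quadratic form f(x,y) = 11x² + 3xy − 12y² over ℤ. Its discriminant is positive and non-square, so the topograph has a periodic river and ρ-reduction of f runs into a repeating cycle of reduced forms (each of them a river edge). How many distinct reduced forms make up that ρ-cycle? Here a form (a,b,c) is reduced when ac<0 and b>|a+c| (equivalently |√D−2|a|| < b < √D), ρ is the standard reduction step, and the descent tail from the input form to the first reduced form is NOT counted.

D = 537, ⌊√D⌋ = 23
river: ρ → (-12,21,2)
river: ρ → (2,23,-1)
river: ρ → (-1,23,2)
river: ρ → (2,21,-12)
river: ρ → (-12,3,11)
river: ρ → (11,19,-4)
river: ρ → (-4,21,6)
river: ρ → (6,15,-13)
river: ρ → (-13,11,8)
river: ρ → (8,21,-3)
river: ρ → (-3,21,8)
river: ρ → (8,11,-13)
river: ρ → (-13,15,6)
river: ρ → (6,21,-4)
river: ρ → (-4,19,11)
river: ρ → (11,3,-12)
ρ-cycle length = 16 (tail of 0 descent steps not counted)

16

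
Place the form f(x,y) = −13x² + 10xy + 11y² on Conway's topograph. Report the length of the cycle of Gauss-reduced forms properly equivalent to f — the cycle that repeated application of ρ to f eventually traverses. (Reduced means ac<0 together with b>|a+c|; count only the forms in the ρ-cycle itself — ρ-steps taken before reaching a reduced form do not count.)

D = 672, ⌊√D⌋ = 25
river: ρ → (11,12,-12)
river: ρ → (-12,12,11)
river: ρ → (11,10,-13)
river: ρ → (-13,16,8)
river: ρ → (8,16,-13)
river: ρ → (-13,10,11)
ρ-cycle length = 6 (tail of 0 descent steps not counted)

6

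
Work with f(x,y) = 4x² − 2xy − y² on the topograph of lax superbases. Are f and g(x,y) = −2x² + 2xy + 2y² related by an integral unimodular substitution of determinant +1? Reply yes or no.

D₁ = 20, D₂ = 20
river cycle of f (length 2): (-1, 4, 1), (1, 4, -1)
river cycle of g (length 2): (2, 2, -2), (-2, 2, 2)
cycles differ ⇒ inequivalent

no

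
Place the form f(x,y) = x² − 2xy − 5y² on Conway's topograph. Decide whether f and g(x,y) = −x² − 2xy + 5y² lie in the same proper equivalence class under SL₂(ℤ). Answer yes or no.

D₁ = 24, D₂ = 24
river cycle of f (length 2): (1, 4, -2), (-2, 4, 1)
river cycle of g (length 2): (-1, 4, 2), (2, 4, -1)
cycles differ ⇒ inequivalent

no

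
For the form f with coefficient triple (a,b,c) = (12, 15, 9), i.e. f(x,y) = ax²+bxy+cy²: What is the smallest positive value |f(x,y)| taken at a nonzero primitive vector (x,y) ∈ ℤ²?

translate: b→-9 (≡15 mod 24), so (12,15,9)→(12,-9,6)
flip: (12,-9,6)→(6,9,12)
translate: b→-3 (≡9 mod 12), so (6,9,12)→(6,-3,9)
reduced (well bottom): (6,-3,9) with a≤c, −a<b≤a
well minimum = a = 6

6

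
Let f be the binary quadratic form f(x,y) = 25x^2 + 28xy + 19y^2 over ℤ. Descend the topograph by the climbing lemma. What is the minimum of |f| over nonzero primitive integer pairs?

translate: b→-22 (≡28 mod 50), so (25,28,19)→(25,-22,16)
flip: (25,-22,16)→(16,22,25)
translate: b→-10 (≡22 mod 32), so (16,22,25)→(16,-10,19)
reduced (well bottom): (16,-10,19) with a≤c, −a<b≤a
well minimum = a = 16

16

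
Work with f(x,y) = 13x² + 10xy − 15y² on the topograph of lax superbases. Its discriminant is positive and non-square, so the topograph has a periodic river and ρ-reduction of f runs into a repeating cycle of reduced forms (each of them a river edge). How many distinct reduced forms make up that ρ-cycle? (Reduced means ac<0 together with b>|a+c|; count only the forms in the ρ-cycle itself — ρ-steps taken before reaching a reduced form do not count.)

D = 880, ⌊√D⌋ = 29
river: ρ → (-15,20,8)
river: ρ → (8,28,-3)
river: ρ → (-3,26,17)
river: ρ → (17,8,-12)
river: ρ → (-12,16,13)
river: ρ → (13,10,-15)
ρ-cycle length = 6 (tail of 0 descent steps not counted)

6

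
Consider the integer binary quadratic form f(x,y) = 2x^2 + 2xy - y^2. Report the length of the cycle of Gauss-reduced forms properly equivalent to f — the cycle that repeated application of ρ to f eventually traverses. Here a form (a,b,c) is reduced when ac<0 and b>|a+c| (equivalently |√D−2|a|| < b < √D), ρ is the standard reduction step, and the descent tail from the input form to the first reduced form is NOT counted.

D = 12, ⌊√D⌋ = 3
river: ρ → (-1,2,2)
river: ρ → (2,2,-1)
ρ-cycle length = 2 (tail of 0 descent steps not counted)

2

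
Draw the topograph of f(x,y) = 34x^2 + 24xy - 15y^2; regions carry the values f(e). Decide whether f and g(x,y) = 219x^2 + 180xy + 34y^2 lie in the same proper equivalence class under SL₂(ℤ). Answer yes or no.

D₁ = 2616, D₂ = 2616
river cycle of f (length 16): (-15, 36, 22), (22, 8, -29), (-29, 50, 1), (1, 50, -29), (-29, 8, 22), (22, 36, -15), (-15, 24, 34), (34, 44, -5), (-5, 46, 25), (25, 4, -26), … (6 more)
river cycle of g (length 16): (34, 24, -15), (-15, 36, 22), (22, 8, -29), (-29, 50, 1), (1, 50, -29), (-29, 8, 22), (22, 36, -15), (-15, 24, 34), (34, 44, -5), (-5, 46, 25), … (6 more)
cycles coincide ⇒ equivalent

yes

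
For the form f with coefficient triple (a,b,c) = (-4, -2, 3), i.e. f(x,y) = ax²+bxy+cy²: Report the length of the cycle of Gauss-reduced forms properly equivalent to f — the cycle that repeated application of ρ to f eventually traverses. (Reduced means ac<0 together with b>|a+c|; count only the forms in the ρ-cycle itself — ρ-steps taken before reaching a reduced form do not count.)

D = 52, ⌊√D⌋ = 7
descent: ρ → (3,2,-4)  [lands on river]
river: ρ → (-4,6,1)
river: ρ → (1,6,-4)
river: ρ → (-4,2,3)
river: ρ → (3,4,-3)
river: ρ → (-3,2,4)
river: ρ → (4,6,-1)
river: ρ → (-1,6,4)
river: ρ → (4,2,-3)
river: ρ → (-3,4,3)
ρ-cycle length = 10 (tail of 1 descent step not counted)

10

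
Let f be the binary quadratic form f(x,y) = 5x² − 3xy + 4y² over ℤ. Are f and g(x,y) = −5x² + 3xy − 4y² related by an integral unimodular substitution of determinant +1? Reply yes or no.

D₁ = -71, D₂ = -71
f: flip: (5,-3,4)→(4,3,5)
f: reduced (well bottom): (4,3,5) with a≤c, −a<b≤a
g is negative-definite; reduce −g:
−g: flip: (5,-3,4)→(4,3,5)
−g: reduced (well bottom): (4,3,5) with a≤c, −a<b≤a
flip sign back: reduced form of g is (-4,-3,-5)
reduced forms (4, 3, 5) vs (-4, -3, -5) ⇒ inequivalent

no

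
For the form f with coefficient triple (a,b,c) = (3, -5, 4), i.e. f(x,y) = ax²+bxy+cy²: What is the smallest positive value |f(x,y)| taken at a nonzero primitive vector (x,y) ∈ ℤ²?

translate: b→1 (≡-5 mod 6), so (3,-5,4)→(3,1,2)
flip: (3,1,2)→(2,-1,3)
reduced (well bottom): (2,-1,3) with a≤c, −a<b≤a
well minimum = a = 2

2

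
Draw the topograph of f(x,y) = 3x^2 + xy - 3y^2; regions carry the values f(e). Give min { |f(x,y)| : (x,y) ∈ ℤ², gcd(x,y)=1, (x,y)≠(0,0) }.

river: ρ → (-3,5,1)
river: ρ → (1,5,-3)
river: ρ → (-3,1,3)
river: ρ → (3,5,-1)
river: ρ → (-1,5,3)
river: ρ → (3,1,-3)
closes: descent 0, river 6
min |a| on river = 1

1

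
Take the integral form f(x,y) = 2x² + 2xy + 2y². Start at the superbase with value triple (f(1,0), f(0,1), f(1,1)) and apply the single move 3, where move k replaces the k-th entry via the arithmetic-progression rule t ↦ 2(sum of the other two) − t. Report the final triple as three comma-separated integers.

start (2,2,6) = (f(1,0),f(0,1),f(1,1))
replace slot 3: 2·(2+2) − 6 = 2 → (2,2,2)

2,2,2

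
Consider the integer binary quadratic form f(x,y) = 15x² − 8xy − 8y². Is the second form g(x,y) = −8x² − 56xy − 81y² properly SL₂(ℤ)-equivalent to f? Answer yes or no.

D₁ = 544, D₂ = 544
river cycle of f (length 4): (-8, 8, 15), (15, 22, -1), (-1, 22, 15), (15, 8, -8)
river cycle of g (length 4): (-8, 8, 15), (15, 22, -1), (-1, 22, 15), (15, 8, -8)
cycles coincide ⇒ equivalent

yes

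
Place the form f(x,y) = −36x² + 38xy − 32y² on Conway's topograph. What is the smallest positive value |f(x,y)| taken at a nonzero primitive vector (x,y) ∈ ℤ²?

translate: b→34 (≡-38 mod 72), so (36,-38,32)→(36,34,30)
flip: (36,34,30)→(30,-34,36)
translate: b→26 (≡-34 mod 60), so (30,-34,36)→(30,26,32)
reduced (well bottom): (30,26,32) with a≤c, −a<b≤a
well minimum |f| = |-30| = 30 (negative-definite)

30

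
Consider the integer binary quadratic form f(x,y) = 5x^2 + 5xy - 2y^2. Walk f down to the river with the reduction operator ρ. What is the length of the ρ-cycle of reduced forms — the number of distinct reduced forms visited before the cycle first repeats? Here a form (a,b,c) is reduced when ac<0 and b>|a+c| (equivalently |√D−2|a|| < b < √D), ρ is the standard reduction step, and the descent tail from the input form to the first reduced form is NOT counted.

D = 65, ⌊√D⌋ = 8
river: ρ → (-2,7,2)
river: ρ → (2,5,-5)
river: ρ → (-5,5,2)
river: ρ → (2,7,-2)
river: ρ → (-2,5,5)
river: ρ → (5,5,-2)
ρ-cycle length = 6 (tail of 0 descent steps not counted)

6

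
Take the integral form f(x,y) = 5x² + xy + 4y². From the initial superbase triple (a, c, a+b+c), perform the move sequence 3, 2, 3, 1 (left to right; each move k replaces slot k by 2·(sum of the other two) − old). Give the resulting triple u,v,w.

start (5,4,10) = (f(1,0),f(0,1),f(1,1))
replace slot 3: 2·(5+4) − 10 = 8 → (5,4,8)
replace slot 2: 2·(5+8) − 4 = 22 → (5,22,8)
replace slot 3: 2·(5+22) − 8 = 46 → (5,22,46)
replace slot 1: 2·(22+46) − 5 = 131 → (131,22,46)

131,22,46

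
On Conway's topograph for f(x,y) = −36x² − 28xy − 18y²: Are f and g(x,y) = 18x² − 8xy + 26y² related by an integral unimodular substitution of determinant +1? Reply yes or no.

D₁ = -1808, D₂ = -1808
f is negative-definite; reduce −f:
−f: flip: (36,28,18)→(18,-28,36)
−f: translate: b→8 (≡-28 mod 36), so (18,-28,36)→(18,8,26)
−f: reduced (well bottom): (18,8,26) with a≤c, −a<b≤a
flip sign back: reduced form of f is (-18,-8,-26)
g: reduced (well bottom): (18,-8,26) with a≤c, −a<b≤a
reduced forms (-18, -8, -26) vs (18, -8, 26) ⇒ inequivalent

no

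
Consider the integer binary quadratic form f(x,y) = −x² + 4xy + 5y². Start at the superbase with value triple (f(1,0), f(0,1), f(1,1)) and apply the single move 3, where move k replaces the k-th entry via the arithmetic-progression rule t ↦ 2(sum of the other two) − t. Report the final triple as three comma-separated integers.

start (-1,5,8) = (f(1,0),f(0,1),f(1,1))
replace slot 3: 2·((-1)+5) − 8 = 0 → (-1,5,0)

-1,5,0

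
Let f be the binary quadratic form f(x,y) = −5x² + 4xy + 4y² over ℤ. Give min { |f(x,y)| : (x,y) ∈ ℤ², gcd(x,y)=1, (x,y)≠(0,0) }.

river: ρ → (4,4,-5)
river: ρ → (-5,6,3)
river: ρ → (3,6,-5)
river: ρ → (-5,4,4)
closes: descent 0, river 4
min |a| on river = 3

3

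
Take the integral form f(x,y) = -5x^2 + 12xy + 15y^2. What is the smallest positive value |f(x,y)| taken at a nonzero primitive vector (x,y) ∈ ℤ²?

river: ρ → (15,18,-2)
river: ρ → (-2,18,15)
river: ρ → (15,12,-5)
river: ρ → (-5,18,6)
river: ρ → (6,18,-5)
river: ρ → (-5,12,15)
closes: descent 0, river 6
min |a| on river = 2

2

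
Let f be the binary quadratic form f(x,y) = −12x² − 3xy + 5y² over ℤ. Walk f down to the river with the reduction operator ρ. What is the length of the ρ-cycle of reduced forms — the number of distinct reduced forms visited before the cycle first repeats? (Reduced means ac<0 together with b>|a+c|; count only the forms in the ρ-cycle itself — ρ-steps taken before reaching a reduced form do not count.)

D = 249, ⌊√D⌋ = 15
descent: ρ → (5,13,-4)  [lands on river]
river: ρ → (-4,11,8)
river: ρ → (8,5,-7)
river: ρ → (-7,9,6)
river: ρ → (6,15,-1)
river: ρ → (-1,15,6)
river: ρ → (6,9,-7)
river: ρ → (-7,5,8)
river: ρ → (8,11,-4)
river: ρ → (-4,13,5)
river: ρ → (5,7,-10)
river: ρ → (-10,13,2)
river: ρ → (2,15,-3)
river: ρ → (-3,15,2)
river: ρ → (2,13,-10)
river: ρ → (-10,7,5)
ρ-cycle length = 16 (tail of 1 descent step not counted)

16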